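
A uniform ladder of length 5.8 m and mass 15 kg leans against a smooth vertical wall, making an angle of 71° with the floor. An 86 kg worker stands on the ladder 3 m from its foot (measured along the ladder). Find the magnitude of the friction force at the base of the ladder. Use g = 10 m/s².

f ≈ 179 N

Choose the foot of the ladder as the axis so the floor normal and friction both act there and drop out.
Ladder weight 15×10 = 150 N acts at 2.9 m along the ladder; its horizontal arm is 2.9·cos71° = 0.9441 m → τ = 141.6 N·m clockwise.
Worker: 86×10 = 860 N at 3 m → arm 0.9767 m → τ = 840 N·m clockwise.
Wall normal N acts horizontally at the top; its moment arm is the height L sinθ = 5.8·sin71° = 5.484 m, counterclockwise.
Balancing moments: N × 5.484 = 981.6, giving N = 179 N.
ΣFx = 0: friction at the foot balances the wall's push, so f = N_wall = 179 N.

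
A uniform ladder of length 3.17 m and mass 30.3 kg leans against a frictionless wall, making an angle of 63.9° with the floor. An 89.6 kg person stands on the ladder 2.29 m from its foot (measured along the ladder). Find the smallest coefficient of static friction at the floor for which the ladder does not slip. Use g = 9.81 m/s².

Choose the foot of the ladder as the axis so the floor normal and friction both act there and drop out.
Ladder weight 30.3×9.81 = 297.2 N acts at 1.585 m along the ladder; its horizontal arm is 1.585·cos63.9° = 0.6973 m → τ = 207.2 N·m clockwise.
Person: 89.6×9.81 = 879 N at 2.29 m → arm 1.007 m → τ = 885.2 N·m clockwise.
Wall normal N acts horizontally at the top; its moment arm is the height L sinθ = 3.17·sin63.9° = 2.847 m, counterclockwise.
Setting net torque to zero: N × 2.847 = 1092 → N = 383.6 N.
ΣFx = 0 ⇒ f = N_wall = 383.6 N. ΣFy = 0 ⇒ N_floor = 1176 N.
μ_min = f / N_floor = 383.6 / 1176 = 0.326.

μ_min ≈ 0.326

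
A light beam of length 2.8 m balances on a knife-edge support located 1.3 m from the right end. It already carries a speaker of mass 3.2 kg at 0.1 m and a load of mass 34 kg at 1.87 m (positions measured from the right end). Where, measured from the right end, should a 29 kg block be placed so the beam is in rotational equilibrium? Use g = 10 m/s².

Taking torques about the knife-edge support (at 1.3 m from the right end):
Speaker: 3.2 × 10 = 32 N down at 0.1 m → arm 1.2 m, τ = 32 × 1.2 = 38.4 N·m clockwise.
Load: 34 × 10 = 340 N down at 1.87 m → arm 0.57 m, τ = 340 × 0.57 = 193.8 N·m counterclockwise.
Net moment of existing loads = 155.4 N·m counterclockwise.
The block weighs 29 × 10 = 290 N and must supply an equal clockwise moment, so its lever arm about the knife-edge support is 155.4 / 290 = 0.536 m.
That puts it at 1.3 − 0.536 = 0.764 m from the right end.

x ≈ 0.764 m from the right end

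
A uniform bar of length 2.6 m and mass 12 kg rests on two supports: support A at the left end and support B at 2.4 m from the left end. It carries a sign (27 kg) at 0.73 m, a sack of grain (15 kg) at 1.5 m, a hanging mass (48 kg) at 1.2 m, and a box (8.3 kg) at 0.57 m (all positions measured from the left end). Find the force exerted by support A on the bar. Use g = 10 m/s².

Take moments about support B.
Beam weight: 12 × 10 = 120 N down at 1.3 m → arm 1.1 m, τ = 120 × 1.1 = 132 N·m counterclockwise.
Sign: 27 × 10 = 270 N down at 0.73 m → arm 1.67 m, τ = 270 × 1.67 = 450.9 N·m counterclockwise.
Sack of grain: 15 × 10 = 150 N down at 1.5 m → arm 0.9 m, τ = 150 × 0.9 = 135 N·m counterclockwise.
Hanging mass: 48 × 10 = 480 N down at 1.2 m → arm 1.2 m, τ = 480 × 1.2 = 576 N·m counterclockwise.
Box: 8.3 × 10 = 83 N down at 0.57 m → arm 1.83 m, τ = 83 × 1.83 = 151.9 N·m counterclockwise.
Net load moment about support B = 1446 N·m counterclockwise.
Reaction R at support A is upward at 0 m, arm 2.4 m → moment R × 2.4 clockwise.
Setting net torque to zero: R × 2.4 = 1446 → R = 602 N.

R_A ≈ 602 N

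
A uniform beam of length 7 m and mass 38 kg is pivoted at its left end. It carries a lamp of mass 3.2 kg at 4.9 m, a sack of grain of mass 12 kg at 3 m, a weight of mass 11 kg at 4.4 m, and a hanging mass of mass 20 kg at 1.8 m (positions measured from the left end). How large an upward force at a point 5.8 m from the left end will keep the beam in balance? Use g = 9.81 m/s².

Choose the left end as the axis so the unknown pivot reaction has zero arm there.
Beam weight: 38 × 9.81 = 372.8 N down at 3.5 m → arm 3.5 m, τ = 372.8 × 3.5 = 1305 N·m clockwise.
Lamp: 3.2 × 9.81 = 31.39 N down at 4.9 m → arm 4.9 m, τ = 31.39 × 4.9 = 153.8 N·m clockwise.
Sack of grain: 12 × 9.81 = 117.7 N down at 3 m → arm 3 m, τ = 117.7 × 3 = 353.1 N·m clockwise.
Weight: 11 × 9.81 = 107.9 N down at 4.4 m → arm 4.4 m, τ = 107.9 × 4.4 = 474.8 N·m clockwise.
Hanging mass: 20 × 9.81 = 196.2 N down at 1.8 m → arm 1.8 m, τ = 196.2 × 1.8 = 353.2 N·m clockwise.
Net moment of the loads = 2640 N·m clockwise.
The upward force F acts at a point 5.8 m from the left end, arm 5.8 m, giving F × 5.8 counterclockwise.
Balancing moments: F × 5.8 = 2640, giving F = 2640 / 5.8 = 455 N.

F ≈ 455 N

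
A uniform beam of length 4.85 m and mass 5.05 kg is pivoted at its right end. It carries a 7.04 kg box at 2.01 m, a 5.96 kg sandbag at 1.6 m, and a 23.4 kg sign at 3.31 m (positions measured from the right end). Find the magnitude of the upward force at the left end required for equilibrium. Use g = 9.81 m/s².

Take moments about the right end.
Beam weight: 5.05 × 9.81 = 49.54 N down at 2.425 m → arm 2.425 m, τ = 49.54 × 2.425 = 120.1 N·m counterclockwise.
Box: 7.04 × 9.81 = 69.06 N down at 2.01 m → arm 2.01 m, τ = 69.06 × 2.01 = 138.8 N·m counterclockwise.
Sandbag: 5.96 × 9.81 = 58.47 N down at 1.6 m → arm 1.6 m, τ = 58.47 × 1.6 = 93.55 N·m counterclockwise.
Sign: 23.4 × 9.81 = 229.6 N down at 3.31 m → arm 3.31 m, τ = 229.6 × 3.31 = 760 N·m counterclockwise.
Net moment of the loads = 1112 N·m counterclockwise.
The upward force F acts at the left end, arm 4.85 m, giving F × 4.85 clockwise.
For rotational equilibrium, F × 4.85 = 1112, so F = 1112 / 4.85 = 229 N.

F ≈ 229 N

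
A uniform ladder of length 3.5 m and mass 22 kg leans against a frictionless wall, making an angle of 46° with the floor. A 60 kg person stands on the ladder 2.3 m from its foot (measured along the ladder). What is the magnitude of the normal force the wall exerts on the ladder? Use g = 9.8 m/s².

N_wall ≈ 477 N

About the foot of the ladder:
Ladder weight 22×9.8 = 215.6 N acts at 1.75 m along the ladder; its horizontal arm is 1.75·cos46° = 1.216 m → τ = 262.2 N·m clockwise.
Person: 60×9.8 = 588 N at 2.3 m → arm 1.598 m → τ = 939.6 N·m clockwise.
Wall normal N acts horizontally at the top; its moment arm is the height L sinθ = 3.5·sin46° = 2.518 m, counterclockwise.
Setting net torque to zero: N × 2.518 = 1202 → N = 477 N.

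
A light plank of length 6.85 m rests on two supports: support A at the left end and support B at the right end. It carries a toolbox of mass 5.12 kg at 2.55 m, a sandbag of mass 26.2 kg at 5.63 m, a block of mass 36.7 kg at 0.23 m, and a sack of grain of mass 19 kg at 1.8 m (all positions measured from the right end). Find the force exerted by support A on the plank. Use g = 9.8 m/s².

Choose support B as the axis so its reaction then has zero moment arm.
Toolbox: 5.12 × 9.8 = 50.18 N down at 2.55 m → arm 2.55 m, τ = 50.18 × 2.55 = 128 N·m counterclockwise.
Sandbag: 26.2 × 9.8 = 256.8 N down at 5.63 m → arm 5.63 m, τ = 256.8 × 5.63 = 1446 N·m counterclockwise.
Block: 36.7 × 9.8 = 359.7 N down at 0.23 m → arm 0.23 m, τ = 359.7 × 0.23 = 82.73 N·m counterclockwise.
Sack of grain: 19 × 9.8 = 186.2 N down at 1.8 m → arm 1.8 m, τ = 186.2 × 1.8 = 335.2 N·m counterclockwise.
Net load moment about support B = 1992 N·m counterclockwise.
Reaction R at support A is upward at 6.85 m, arm 6.85 m → moment R × 6.85 clockwise.
Στ = 0 ⇒ R × 6.85 = 1992 ⇒ R = 291 N.

R_A ≈ 291 N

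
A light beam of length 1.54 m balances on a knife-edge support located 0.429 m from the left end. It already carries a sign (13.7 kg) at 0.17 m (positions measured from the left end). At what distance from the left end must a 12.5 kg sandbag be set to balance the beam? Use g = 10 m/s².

About the knife-edge support (at 0.429 m from the left end):
Sign: 13.7 × 10 = 137 N down at 0.17 m → arm 0.259 m, τ = 137 × 0.259 = 35.48 N·m counterclockwise.
Net moment of existing loads = 35.48 N·m counterclockwise.
The sandbag weighs 12.5 × 10 = 125 N and must supply an equal clockwise moment, so its lever arm about the knife-edge support is 35.48 / 125 = 0.284 m.
That puts it at 0.429 + 0.284 = 0.713 m from the left end.

x ≈ 0.713 m from the left end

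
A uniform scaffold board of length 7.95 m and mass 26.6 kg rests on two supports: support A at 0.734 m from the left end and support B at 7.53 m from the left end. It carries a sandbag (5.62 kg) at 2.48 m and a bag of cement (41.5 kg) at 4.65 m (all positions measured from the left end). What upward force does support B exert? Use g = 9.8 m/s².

R_B ≈ 373 N

Taking torques about support A:
Beam weight: 26.6 × 9.8 = 260.7 N down at 3.975 m → arm 3.241 m, τ = 260.7 × 3.241 = 844.9 N·m clockwise.
Sandbag: 5.62 × 9.8 = 55.08 N down at 2.48 m → arm 1.746 m, τ = 55.08 × 1.746 = 96.17 N·m clockwise.
Bag of cement: 41.5 × 9.8 = 406.7 N down at 4.65 m → arm 3.916 m, τ = 406.7 × 3.916 = 1593 N·m clockwise.
Net load moment about support A = 2534 N·m clockwise.
Reaction R at support B is upward at 7.53 m, arm 6.796 m → moment R × 6.796 counterclockwise.
For rotational equilibrium, R × 6.796 = 2534, so R = 373 N.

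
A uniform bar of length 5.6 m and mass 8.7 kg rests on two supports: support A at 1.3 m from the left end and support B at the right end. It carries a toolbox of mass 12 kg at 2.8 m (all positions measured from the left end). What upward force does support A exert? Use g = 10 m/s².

About support B:
Beam weight: 8.7 × 10 = 87 N down at 2.8 m → arm 2.8 m, τ = 87 × 2.8 = 243.6 N·m counterclockwise.
Toolbox: 12 × 10 = 120 N down at 2.8 m → arm 2.8 m, τ = 120 × 2.8 = 336 N·m counterclockwise.
Net load moment about support B = 579.6 N·m counterclockwise.
Reaction R at support A is upward at 1.3 m, arm 4.3 m → moment R × 4.3 clockwise.
Στ = 0 ⇒ R × 4.3 = 579.6 ⇒ R = 135 N.

R_A ≈ 135 N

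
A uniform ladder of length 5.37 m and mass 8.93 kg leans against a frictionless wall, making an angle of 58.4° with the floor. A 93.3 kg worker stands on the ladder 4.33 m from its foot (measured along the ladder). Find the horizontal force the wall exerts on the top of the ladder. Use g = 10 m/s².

N_wall ≈ 490 N

Sum moments about the foot of the ladder (the floor normal and friction both act there and drop out).
Ladder weight 8.93×10 = 89.3 N acts at 2.685 m along the ladder; its horizontal arm is 2.685·cos58.4° = 1.407 m → τ = 125.6 N·m clockwise.
Worker: 93.3×10 = 933 N at 4.33 m → arm 2.269 m → τ = 2117 N·m clockwise.
Wall normal N acts horizontally at the top; its moment arm is the height L sinθ = 5.37·sin58.4° = 4.574 m, counterclockwise.
Στ = 0 ⇒ N × 4.574 = 2243 ⇒ N = 490 N.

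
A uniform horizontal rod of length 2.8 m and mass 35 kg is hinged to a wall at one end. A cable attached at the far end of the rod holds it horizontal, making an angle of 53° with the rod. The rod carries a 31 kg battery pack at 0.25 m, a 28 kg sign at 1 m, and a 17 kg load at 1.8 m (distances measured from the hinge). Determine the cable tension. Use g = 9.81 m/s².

Choose the hinge as the axis so the unknown hinge reaction has zero arm there.
Beam weight: 35 × 9.81 = 343.4 N down at 1.4 m → arm 1.4 m, τ = 343.4 × 1.4 = 480.8 N·m clockwise.
Battery pack: 31 × 9.81 = 304.1 N down at 0.25 m → arm 0.25 m, τ = 304.1 × 0.25 = 76.03 N·m clockwise.
Sign: 28 × 9.81 = 274.7 N down at 1 m → arm 1 m, τ = 274.7 × 1 = 274.7 N·m clockwise.
Load: 17 × 9.81 = 166.8 N down at 1.8 m → arm 1.8 m, τ = 166.8 × 1.8 = 300.2 N·m clockwise.
Total clockwise load moment = 1132 N·m.
The cable tension T acts at 2.8 m; only its component perpendicular to the rod, T sinθ, produces torque. sin 53° = 0.7986.
Balancing moments: T × 2.8 × 0.7986 = 1132, giving T = 1132 / 2.236 = 506 N.

T ≈ 506 N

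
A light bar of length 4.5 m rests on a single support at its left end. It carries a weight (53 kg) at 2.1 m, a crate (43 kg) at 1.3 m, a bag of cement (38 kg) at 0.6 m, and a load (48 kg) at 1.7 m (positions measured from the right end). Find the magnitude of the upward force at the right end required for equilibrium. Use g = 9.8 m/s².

F ≈ 1190 N

Taking torques about the left end:
Weight: 53 × 9.8 = 519.4 N down at 2.1 m → arm 2.4 m, τ = 519.4 × 2.4 = 1247 N·m clockwise.
Crate: 43 × 9.8 = 421.4 N down at 1.3 m → arm 3.2 m, τ = 421.4 × 3.2 = 1348 N·m clockwise.
Bag of cement: 38 × 9.8 = 372.4 N down at 0.6 m → arm 3.9 m, τ = 372.4 × 3.9 = 1452 N·m clockwise.
Load: 48 × 9.8 = 470.4 N down at 1.7 m → arm 2.8 m, τ = 470.4 × 2.8 = 1317 N·m clockwise.
Net moment of the loads = 5364 N·m clockwise.
The upward force F acts at the right end, arm 4.5 m, giving F × 4.5 counterclockwise.
Στ = 0 ⇒ F × 4.5 = 5364 ⇒ F = 5364 / 4.5 = 1190 N.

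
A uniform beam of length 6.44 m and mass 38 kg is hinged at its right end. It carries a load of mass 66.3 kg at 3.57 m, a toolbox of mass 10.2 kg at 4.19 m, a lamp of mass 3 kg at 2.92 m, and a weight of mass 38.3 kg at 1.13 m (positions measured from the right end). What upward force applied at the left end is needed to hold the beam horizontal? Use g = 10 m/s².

F ≈ 705 N

About the right end:
Beam weight: 38 × 10 = 380 N down at 3.22 m → arm 3.22 m, τ = 380 × 3.22 = 1224 N·m counterclockwise.
Load: 66.3 × 10 = 663 N down at 3.57 m → arm 3.57 m, τ = 663 × 3.57 = 2367 N·m counterclockwise.
Toolbox: 10.2 × 10 = 102 N down at 4.19 m → arm 4.19 m, τ = 102 × 4.19 = 427.4 N·m counterclockwise.
Lamp: 3 × 10 = 30 N down at 2.92 m → arm 2.92 m, τ = 30 × 2.92 = 87.6 N·m counterclockwise.
Weight: 38.3 × 10 = 383 N down at 1.13 m → arm 1.13 m, τ = 383 × 1.13 = 432.8 N·m counterclockwise.
Net moment of the loads = 4539 N·m counterclockwise.
The upward force F acts at the left end, arm 6.44 m, giving F × 6.44 clockwise.
For rotational equilibrium, F × 6.44 = 4539, so F = 4539 / 6.44 = 705 N.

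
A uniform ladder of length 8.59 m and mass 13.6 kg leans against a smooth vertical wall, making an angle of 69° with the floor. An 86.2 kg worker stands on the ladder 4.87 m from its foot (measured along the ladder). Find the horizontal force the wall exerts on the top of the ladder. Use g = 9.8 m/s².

N_wall ≈ 209 N

Sum moments about the foot of the ladder (the floor normal and friction both act there and drop out).
Ladder weight 13.6×9.8 = 133.3 N acts at 4.295 m along the ladder; its horizontal arm is 4.295·cos69° = 1.539 m → τ = 205.1 N·m clockwise.
Worker: 86.2×9.8 = 844.8 N at 4.87 m → arm 1.745 m → τ = 1474 N·m clockwise.
Wall normal N acts horizontally at the top; its moment arm is the height L sinθ = 8.59·sin69° = 8.019 m, counterclockwise.
For rotational equilibrium, N × 8.019 = 1679, so N = 209 N.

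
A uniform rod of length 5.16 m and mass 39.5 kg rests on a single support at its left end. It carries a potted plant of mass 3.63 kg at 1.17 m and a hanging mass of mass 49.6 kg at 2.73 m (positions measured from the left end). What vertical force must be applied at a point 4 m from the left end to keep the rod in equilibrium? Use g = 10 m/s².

F ≈ 604 N

Choose the left end as the axis so the unknown pivot reaction has zero arm there.
Beam weight: 39.5 × 10 = 395 N down at 2.58 m → arm 2.58 m, τ = 395 × 2.58 = 1019 N·m clockwise.
Potted plant: 3.63 × 10 = 36.3 N down at 1.17 m → arm 1.17 m, τ = 36.3 × 1.17 = 42.47 N·m clockwise.
Hanging mass: 49.6 × 10 = 496 N down at 2.73 m → arm 2.73 m, τ = 496 × 2.73 = 1354 N·m clockwise.
Net moment of the loads = 2415 N·m clockwise.
The upward force F acts at a point 4 m from the left end, arm 4 m, giving F × 4 counterclockwise.
Setting net torque to zero: F × 4 = 2415 → F = 2415 / 4 = 604 N.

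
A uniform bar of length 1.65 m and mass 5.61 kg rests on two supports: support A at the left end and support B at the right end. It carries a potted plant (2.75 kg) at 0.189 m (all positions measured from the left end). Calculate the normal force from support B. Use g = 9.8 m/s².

Sum moments about support A (its reaction then has zero moment arm).
Beam weight: 5.61 × 9.8 = 54.98 N down at 0.825 m → arm 0.825 m, τ = 54.98 × 0.825 = 45.36 N·m clockwise.
Potted plant: 2.75 × 9.8 = 26.95 N down at 0.189 m → arm 0.189 m, τ = 26.95 × 0.189 = 5.094 N·m clockwise.
Net load moment about support A = 50.45 N·m clockwise.
Reaction R at support B is upward at 1.65 m, arm 1.65 m → moment R × 1.65 counterclockwise.
Setting net torque to zero: R × 1.65 = 50.45 → R = 30.6 N.

R_B ≈ 30.6 N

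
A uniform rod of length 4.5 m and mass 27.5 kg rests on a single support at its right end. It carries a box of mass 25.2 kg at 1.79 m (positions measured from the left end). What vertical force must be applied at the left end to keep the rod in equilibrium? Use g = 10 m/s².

F ≈ 289 N

Taking torques about the right end:
Beam weight: 27.5 × 10 = 275 N down at 2.25 m → arm 2.25 m, τ = 275 × 2.25 = 618.8 N·m counterclockwise.
Box: 25.2 × 10 = 252 N down at 1.79 m → arm 2.71 m, τ = 252 × 2.71 = 682.9 N·m counterclockwise.
Net moment of the loads = 1302 N·m counterclockwise.
The upward force F acts at the left end, arm 4.5 m, giving F × 4.5 clockwise.
For rotational equilibrium, F × 4.5 = 1302, so F = 1302 / 4.5 = 289 N.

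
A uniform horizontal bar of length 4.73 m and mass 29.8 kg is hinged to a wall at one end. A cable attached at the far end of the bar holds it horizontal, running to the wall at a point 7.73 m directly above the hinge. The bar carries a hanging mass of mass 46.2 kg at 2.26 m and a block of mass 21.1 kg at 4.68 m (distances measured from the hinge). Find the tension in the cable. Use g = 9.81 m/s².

Take moments about the hinge.
Beam weight: 29.8 × 9.81 = 292.3 N down at 2.365 m → arm 2.365 m, τ = 292.3 × 2.365 = 691.3 N·m clockwise.
Hanging mass: 46.2 × 9.81 = 453.2 N down at 2.26 m → arm 2.26 m, τ = 453.2 × 2.26 = 1024 N·m clockwise.
Block: 21.1 × 9.81 = 207 N down at 4.68 m → arm 4.68 m, τ = 207 × 4.68 = 968.8 N·m clockwise.
Total clockwise load moment = 2684 N·m.
The cable tension T acts at 4.73 m; only its component perpendicular to the bar, T sinθ, produces torque. sinθ = h/√(h²+d²) = 7.73/√(7.73²+4.73²) = 0.853.
Στ = 0 ⇒ T × 4.73 × 0.853 = 2684 ⇒ T = 2684 / 4.035 = 665 N.

T ≈ 665 N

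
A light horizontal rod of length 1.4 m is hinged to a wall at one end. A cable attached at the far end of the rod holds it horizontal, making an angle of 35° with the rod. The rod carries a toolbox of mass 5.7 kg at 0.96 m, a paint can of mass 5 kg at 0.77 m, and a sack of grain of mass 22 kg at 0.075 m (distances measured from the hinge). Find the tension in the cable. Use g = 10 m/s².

T ≈ 137 N

Choose the hinge as the axis so the unknown hinge reaction has zero arm there.
Toolbox: 5.7 × 10 = 57 N down at 0.96 m → arm 0.96 m, τ = 57 × 0.96 = 54.72 N·m clockwise.
Paint can: 5 × 10 = 50 N down at 0.77 m → arm 0.77 m, τ = 50 × 0.77 = 38.5 N·m clockwise.
Sack of grain: 22 × 10 = 220 N down at 0.075 m → arm 0.075 m, τ = 220 × 0.075 = 16.5 N·m clockwise.
Total clockwise load moment = 109.7 N·m.
The cable tension T acts at 1.4 m; only its component perpendicular to the rod, T sinθ, produces torque. sin 35° = 0.5736.
For rotational equilibrium, T × 1.4 × 0.5736 = 109.7, so T = 109.7 / 0.803 = 137 N.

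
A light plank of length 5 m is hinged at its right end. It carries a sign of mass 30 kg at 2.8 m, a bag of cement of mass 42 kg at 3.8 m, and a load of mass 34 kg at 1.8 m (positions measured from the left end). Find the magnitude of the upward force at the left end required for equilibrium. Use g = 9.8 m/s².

F ≈ 441 N

Choose the right end as the axis so the unknown pivot reaction has zero arm there.
Sign: 30 × 9.8 = 294 N down at 2.8 m → arm 2.2 m, τ = 294 × 2.2 = 646.8 N·m counterclockwise.
Bag of cement: 42 × 9.8 = 411.6 N down at 3.8 m → arm 1.2 m, τ = 411.6 × 1.2 = 493.9 N·m counterclockwise.
Load: 34 × 9.8 = 333.2 N down at 1.8 m → arm 3.2 m, τ = 333.2 × 3.2 = 1066 N·m counterclockwise.
Net moment of the loads = 2207 N·m counterclockwise.
The upward force F acts at the left end, arm 5 m, giving F × 5 clockwise.
Στ = 0 ⇒ F × 5 = 2207 ⇒ F = 2207 / 5 = 441 N.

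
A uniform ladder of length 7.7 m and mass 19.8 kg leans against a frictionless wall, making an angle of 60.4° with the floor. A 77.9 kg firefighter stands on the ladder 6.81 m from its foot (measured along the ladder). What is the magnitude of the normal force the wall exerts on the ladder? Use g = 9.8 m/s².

N_wall ≈ 439 N

Take moments about the foot of the ladder.
Ladder weight 19.8×9.8 = 194 N acts at 3.85 m along the ladder; its horizontal arm is 3.85·cos60.4° = 1.902 m → τ = 369 N·m clockwise.
Firefighter: 77.9×9.8 = 763.4 N at 6.81 m → arm 3.364 m → τ = 2568 N·m clockwise.
Wall normal N acts horizontally at the top; its moment arm is the height L sinθ = 7.7·sin60.4° = 6.695 m, counterclockwise.
For rotational equilibrium, N × 6.695 = 2937, so N = 439 N.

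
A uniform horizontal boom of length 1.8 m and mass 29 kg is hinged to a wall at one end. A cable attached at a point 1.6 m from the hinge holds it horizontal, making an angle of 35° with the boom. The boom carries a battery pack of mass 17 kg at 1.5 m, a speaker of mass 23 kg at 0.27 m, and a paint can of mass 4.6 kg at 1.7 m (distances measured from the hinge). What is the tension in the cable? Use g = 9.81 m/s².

Choose the hinge as the axis so the unknown hinge reaction has zero arm there.
Beam weight: 29 × 9.81 = 284.5 N down at 0.9 m → arm 0.9 m, τ = 284.5 × 0.9 = 256.1 N·m clockwise.
Battery pack: 17 × 9.81 = 166.8 N down at 1.5 m → arm 1.5 m, τ = 166.8 × 1.5 = 250.2 N·m clockwise.
Speaker: 23 × 9.81 = 225.6 N down at 0.27 m → arm 0.27 m, τ = 225.6 × 0.27 = 60.91 N·m clockwise.
Paint can: 4.6 × 9.81 = 45.13 N down at 1.7 m → arm 1.7 m, τ = 45.13 × 1.7 = 76.72 N·m clockwise.
Total clockwise load moment = 643.9 N·m.
The cable tension T acts at 1.6 m; only its component perpendicular to the boom, T sinθ, produces torque. sin 35° = 0.5736.
Balancing moments: T × 1.6 × 0.5736 = 643.9, giving T = 643.9 / 0.9178 = 702 N.

T ≈ 702 N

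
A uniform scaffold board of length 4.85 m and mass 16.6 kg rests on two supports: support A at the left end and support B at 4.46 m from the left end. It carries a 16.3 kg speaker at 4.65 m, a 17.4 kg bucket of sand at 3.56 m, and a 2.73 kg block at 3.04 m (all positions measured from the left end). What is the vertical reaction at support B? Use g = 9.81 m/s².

R_B ≈ 410 N

Choose support A as the axis so its reaction then has zero moment arm.
Beam weight: 16.6 × 9.81 = 162.8 N down at 2.425 m → arm 2.425 m, τ = 162.8 × 2.425 = 394.8 N·m clockwise.
Speaker: 16.3 × 9.81 = 159.9 N down at 4.65 m → arm 4.65 m, τ = 159.9 × 4.65 = 743.5 N·m clockwise.
Bucket of sand: 17.4 × 9.81 = 170.7 N down at 3.56 m → arm 3.56 m, τ = 170.7 × 3.56 = 607.7 N·m clockwise.
Block: 2.73 × 9.81 = 26.78 N down at 3.04 m → arm 3.04 m, τ = 26.78 × 3.04 = 81.41 N·m clockwise.
Net load moment about support A = 1827 N·m clockwise.
Reaction R at support B is upward at 4.46 m, arm 4.46 m → moment R × 4.46 counterclockwise.
Setting net torque to zero: R × 4.46 = 1827 → R = 410 N.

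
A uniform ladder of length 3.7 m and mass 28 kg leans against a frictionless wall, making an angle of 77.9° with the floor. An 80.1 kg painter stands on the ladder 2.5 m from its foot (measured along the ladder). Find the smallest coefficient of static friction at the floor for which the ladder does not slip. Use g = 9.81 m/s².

About the foot of the ladder:
Ladder weight 28×9.81 = 274.7 N acts at 1.85 m along the ladder; its horizontal arm is 1.85·cos77.9° = 0.3878 m → τ = 106.5 N·m clockwise.
Painter: 80.1×9.81 = 785.8 N at 2.5 m → arm 0.524 m → τ = 411.8 N·m clockwise.
Wall normal N acts horizontally at the top; its moment arm is the height L sinθ = 3.7·sin77.9° = 3.618 m, counterclockwise.
Setting net torque to zero: N × 3.618 = 518.3 → N = 143.3 N.
ΣFx = 0 ⇒ f = N_wall = 143.3 N. ΣFy = 0 ⇒ N_floor = 1060 N.
μ_min = f / N_floor = 143.3 / 1060 = 0.135.

μ_min ≈ 0.135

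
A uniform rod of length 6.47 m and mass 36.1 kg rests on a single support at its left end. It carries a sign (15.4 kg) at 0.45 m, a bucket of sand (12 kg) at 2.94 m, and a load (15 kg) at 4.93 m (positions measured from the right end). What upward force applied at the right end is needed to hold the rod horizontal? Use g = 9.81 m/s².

F ≈ 417 N

About the left end:
Beam weight: 36.1 × 9.81 = 354.1 N down at 3.235 m → arm 3.235 m, τ = 354.1 × 3.235 = 1146 N·m clockwise.
Sign: 15.4 × 9.81 = 151.1 N down at 0.45 m → arm 6.02 m, τ = 151.1 × 6.02 = 909.6 N·m clockwise.
Bucket of sand: 12 × 9.81 = 117.7 N down at 2.94 m → arm 3.53 m, τ = 117.7 × 3.53 = 415.5 N·m clockwise.
Load: 15 × 9.81 = 147.2 N down at 4.93 m → arm 1.54 m, τ = 147.2 × 1.54 = 226.7 N·m clockwise.
Net moment of the loads = 2698 N·m clockwise.
The upward force F acts at the right end, arm 6.47 m, giving F × 6.47 counterclockwise.
Στ = 0 ⇒ F × 6.47 = 2698 ⇒ F = 2698 / 6.47 = 417 N.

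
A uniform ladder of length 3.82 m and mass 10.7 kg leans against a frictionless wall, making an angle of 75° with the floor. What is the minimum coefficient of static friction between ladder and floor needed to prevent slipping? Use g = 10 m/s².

μ_min ≈ 0.134

Sum moments about the foot of the ladder (the floor normal and friction both act there and drop out).
Ladder weight 10.7×10 = 107 N acts at 1.91 m along the ladder; its horizontal arm is 1.91·cos75° = 0.4943 m → τ = 52.89 N·m clockwise.
Wall normal N acts horizontally at the top; its moment arm is the height L sinθ = 3.82·sin75° = 3.69 m, counterclockwise.
Balancing moments: N × 3.69 = 52.89, giving N = 14.33 N.
ΣFx = 0 ⇒ f = N_wall = 14.33 N. ΣFy = 0 ⇒ N_floor = 107 N.
μ_min = f / N_floor = 14.33 / 107 = 0.134.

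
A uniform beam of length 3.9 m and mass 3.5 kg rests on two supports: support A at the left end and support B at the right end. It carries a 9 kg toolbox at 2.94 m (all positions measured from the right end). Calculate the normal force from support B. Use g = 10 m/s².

About support A:
Beam weight: 3.5 × 10 = 35 N down at 1.95 m → arm 1.95 m, τ = 35 × 1.95 = 68.25 N·m clockwise.
Toolbox: 9 × 10 = 90 N down at 2.94 m → arm 0.96 m, τ = 90 × 0.96 = 86.4 N·m clockwise.
Net load moment about support A = 154.7 N·m clockwise.
Reaction R at support B is upward at 0 m, arm 3.9 m → moment R × 3.9 counterclockwise.
Balancing moments: R × 3.9 = 154.7, giving R = 39.7 N.

R_B ≈ 39.7 N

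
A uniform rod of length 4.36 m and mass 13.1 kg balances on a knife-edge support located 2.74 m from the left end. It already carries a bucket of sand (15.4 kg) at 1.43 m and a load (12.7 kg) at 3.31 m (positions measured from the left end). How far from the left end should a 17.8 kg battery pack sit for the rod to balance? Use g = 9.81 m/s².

Sum moments about the knife-edge support (at 2.74 m from the left end) (the support reaction has zero arm there).
Beam weight: 13.1 × 9.81 = 128.5 N down at 2.18 m → arm 0.56 m, τ = 128.5 × 0.56 = 71.96 N·m counterclockwise.
Bucket of sand: 15.4 × 9.81 = 151.1 N down at 1.43 m → arm 1.31 m, τ = 151.1 × 1.31 = 197.9 N·m counterclockwise.
Load: 12.7 × 9.81 = 124.6 N down at 3.31 m → arm 0.57 m, τ = 124.6 × 0.57 = 71.02 N·m clockwise.
Net moment of existing loads = 198.8 N·m counterclockwise.
The battery pack weighs 17.8 × 9.81 = 174.6 N and must supply an equal clockwise moment, so its lever arm about the knife-edge support is 198.8 / 174.6 = 1.14 m.
That puts it at 2.74 + 1.14 = 3.88 m from the left end.

x ≈ 3.88 m from the left end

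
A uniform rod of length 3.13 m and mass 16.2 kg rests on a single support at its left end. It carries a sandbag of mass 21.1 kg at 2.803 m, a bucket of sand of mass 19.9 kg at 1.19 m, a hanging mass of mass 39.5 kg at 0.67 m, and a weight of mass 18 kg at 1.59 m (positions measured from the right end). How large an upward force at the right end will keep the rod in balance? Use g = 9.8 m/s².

Choose the left end as the axis so the unknown pivot reaction has zero arm there.
Beam weight: 16.2 × 9.8 = 158.8 N down at 1.565 m → arm 1.565 m, τ = 158.8 × 1.565 = 248.5 N·m clockwise.
Sandbag: 21.1 × 9.8 = 206.8 N down at 2.803 m → arm 0.327 m, τ = 206.8 × 0.327 = 67.62 N·m clockwise.
Bucket of sand: 19.9 × 9.8 = 195 N down at 1.19 m → arm 1.94 m, τ = 195 × 1.94 = 378.3 N·m clockwise.
Hanging mass: 39.5 × 9.8 = 387.1 N down at 0.67 m → arm 2.46 m, τ = 387.1 × 2.46 = 952.3 N·m clockwise.
Weight: 18 × 9.8 = 176.4 N down at 1.59 m → arm 1.54 m, τ = 176.4 × 1.54 = 271.7 N·m clockwise.
Net moment of the loads = 1918 N·m clockwise.
The upward force F acts at the right end, arm 3.13 m, giving F × 3.13 counterclockwise.
Balancing moments: F × 3.13 = 1918, giving F = 1918 / 3.13 = 613 N.

F ≈ 613 N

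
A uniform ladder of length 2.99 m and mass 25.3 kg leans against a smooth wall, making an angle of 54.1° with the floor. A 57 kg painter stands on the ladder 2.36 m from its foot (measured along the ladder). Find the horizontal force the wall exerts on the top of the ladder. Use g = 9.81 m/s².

Taking torques about the foot of the ladder:
Ladder weight 25.3×9.81 = 248.2 N acts at 1.495 m along the ladder; its horizontal arm is 1.495·cos54.1° = 0.8766 m → τ = 217.6 N·m clockwise.
Painter: 57×9.81 = 559.2 N at 2.36 m → arm 1.384 m → τ = 773.9 N·m clockwise.
Wall normal N acts horizontally at the top; its moment arm is the height L sinθ = 2.99·sin54.1° = 2.422 m, counterclockwise.
Στ = 0 ⇒ N × 2.422 = 991.5 ⇒ N = 409 N.

N_wall ≈ 409 N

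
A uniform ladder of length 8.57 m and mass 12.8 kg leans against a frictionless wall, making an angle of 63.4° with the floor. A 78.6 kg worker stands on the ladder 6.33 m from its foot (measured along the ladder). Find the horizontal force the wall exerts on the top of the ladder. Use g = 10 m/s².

N_wall ≈ 323 N

Choose the foot of the ladder as the axis so the floor normal and friction both act there and drop out.
Ladder weight 12.8×10 = 128 N acts at 4.285 m along the ladder; its horizontal arm is 4.285·cos63.4° = 1.919 m → τ = 245.6 N·m clockwise.
Worker: 78.6×10 = 786 N at 6.33 m → arm 2.834 m → τ = 2228 N·m clockwise.
Wall normal N acts horizontally at the top; its moment arm is the height L sinθ = 8.57·sin63.4° = 7.663 m, counterclockwise.
Balancing moments: N × 7.663 = 2474, giving N = 323 N.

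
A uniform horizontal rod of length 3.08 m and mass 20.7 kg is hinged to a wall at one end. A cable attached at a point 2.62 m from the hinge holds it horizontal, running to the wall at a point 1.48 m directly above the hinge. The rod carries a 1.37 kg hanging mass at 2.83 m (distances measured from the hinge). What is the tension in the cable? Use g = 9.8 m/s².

T ≈ 272 N

Taking torques about the hinge:
Beam weight: 20.7 × 9.8 = 202.9 N down at 1.54 m → arm 1.54 m, τ = 202.9 × 1.54 = 312.5 N·m clockwise.
Hanging mass: 1.37 × 9.8 = 13.43 N down at 2.83 m → arm 2.83 m, τ = 13.43 × 2.83 = 38.01 N·m clockwise.
Total clockwise load moment = 350.5 N·m.
The cable tension T acts at 2.62 m; only its component perpendicular to the rod, T sinθ, produces torque. sinθ = h/√(h²+d²) = 1.48/√(1.48²+2.62²) = 0.4918.
Balancing moments: T × 2.62 × 0.4918 = 350.5, giving T = 350.5 / 1.289 = 272 N.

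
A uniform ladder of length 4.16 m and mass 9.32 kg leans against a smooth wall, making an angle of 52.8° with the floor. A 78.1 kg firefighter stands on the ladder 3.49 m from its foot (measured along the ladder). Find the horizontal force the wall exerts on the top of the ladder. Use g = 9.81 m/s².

N_wall ≈ 523 N

About the foot of the ladder:
Ladder weight 9.32×9.81 = 91.43 N acts at 2.08 m along the ladder; its horizontal arm is 2.08·cos52.8° = 1.258 m → τ = 115 N·m clockwise.
Firefighter: 78.1×9.81 = 766.2 N at 3.49 m → arm 2.11 m → τ = 1617 N·m clockwise.
Wall normal N acts horizontally at the top; its moment arm is the height L sinθ = 4.16·sin52.8° = 3.314 m, counterclockwise.
Balancing moments: N × 3.314 = 1732, giving N = 523 N.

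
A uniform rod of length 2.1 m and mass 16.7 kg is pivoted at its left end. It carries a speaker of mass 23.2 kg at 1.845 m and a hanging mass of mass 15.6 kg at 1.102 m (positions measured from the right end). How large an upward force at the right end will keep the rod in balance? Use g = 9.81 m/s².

Sum moments about the left end (the unknown pivot reaction has zero arm there).
Beam weight: 16.7 × 9.81 = 163.8 N down at 1.05 m → arm 1.05 m, τ = 163.8 × 1.05 = 172 N·m clockwise.
Speaker: 23.2 × 9.81 = 227.6 N down at 1.845 m → arm 0.255 m, τ = 227.6 × 0.255 = 58.04 N·m clockwise.
Hanging mass: 15.6 × 9.81 = 153 N down at 1.102 m → arm 0.998 m, τ = 153 × 0.998 = 152.7 N·m clockwise.
Net moment of the loads = 382.7 N·m clockwise.
The upward force F acts at the right end, arm 2.1 m, giving F × 2.1 counterclockwise.
Balancing moments: F × 2.1 = 382.7, giving F = 382.7 / 2.1 = 182 N.

F ≈ 182 N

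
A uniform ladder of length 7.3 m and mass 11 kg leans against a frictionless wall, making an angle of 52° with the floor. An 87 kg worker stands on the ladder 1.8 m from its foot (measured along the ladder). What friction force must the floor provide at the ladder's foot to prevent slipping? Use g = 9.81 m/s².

f ≈ 207 N

Choose the foot of the ladder as the axis so the floor normal and friction both act there and drop out.
Ladder weight 11×9.81 = 107.9 N acts at 3.65 m along the ladder; its horizontal arm is 3.65·cos52° = 2.247 m → τ = 242.5 N·m clockwise.
Worker: 87×9.81 = 853.5 N at 1.8 m → arm 1.108 m → τ = 945.7 N·m clockwise.
Wall normal N acts horizontally at the top; its moment arm is the height L sinθ = 7.3·sin52° = 5.752 m, counterclockwise.
For rotational equilibrium, N × 5.752 = 1188, so N = 207 N.
ΣFx = 0: friction at the foot balances the wall's push, so f = N_wall = 207 N.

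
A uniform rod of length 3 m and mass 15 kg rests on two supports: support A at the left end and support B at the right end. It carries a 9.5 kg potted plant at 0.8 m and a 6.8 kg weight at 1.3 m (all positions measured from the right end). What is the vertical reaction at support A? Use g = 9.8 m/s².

Take moments about support B.
Beam weight: 15 × 9.8 = 147 N down at 1.5 m → arm 1.5 m, τ = 147 × 1.5 = 220.5 N·m counterclockwise.
Potted plant: 9.5 × 9.8 = 93.1 N down at 0.8 m → arm 0.8 m, τ = 93.1 × 0.8 = 74.48 N·m counterclockwise.
Weight: 6.8 × 9.8 = 66.64 N down at 1.3 m → arm 1.3 m, τ = 66.64 × 1.3 = 86.63 N·m counterclockwise.
Net load moment about support B = 381.6 N·m counterclockwise.
Reaction R at support A is upward at 3 m, arm 3 m → moment R × 3 clockwise.
Στ = 0 ⇒ R × 3 = 381.6 ⇒ R = 127 N.

R_A ≈ 127 N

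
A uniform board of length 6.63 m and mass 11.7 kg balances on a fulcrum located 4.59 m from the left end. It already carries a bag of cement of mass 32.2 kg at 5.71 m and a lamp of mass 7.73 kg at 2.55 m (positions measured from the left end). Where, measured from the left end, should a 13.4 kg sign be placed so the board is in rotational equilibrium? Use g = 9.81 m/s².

x ≈ 4.19 m from the left end

Choose the fulcrum (at 4.59 m from the left end) as the axis so the support reaction has zero arm there.
Beam weight: 11.7 × 9.81 = 114.8 N down at 3.315 m → arm 1.275 m, τ = 114.8 × 1.275 = 146.4 N·m counterclockwise.
Bag of cement: 32.2 × 9.81 = 315.9 N down at 5.71 m → arm 1.12 m, τ = 315.9 × 1.12 = 353.8 N·m clockwise.
Lamp: 7.73 × 9.81 = 75.83 N down at 2.55 m → arm 2.04 m, τ = 75.83 × 2.04 = 154.7 N·m counterclockwise.
Net moment of existing loads = 52.7 N·m clockwise.
The sign weighs 13.4 × 9.81 = 131.5 N and must supply an equal counterclockwise moment, so its lever arm about the fulcrum is 52.7 / 131.5 = 0.401 m.
That puts it at 4.59 − 0.401 = 4.19 m from the left end.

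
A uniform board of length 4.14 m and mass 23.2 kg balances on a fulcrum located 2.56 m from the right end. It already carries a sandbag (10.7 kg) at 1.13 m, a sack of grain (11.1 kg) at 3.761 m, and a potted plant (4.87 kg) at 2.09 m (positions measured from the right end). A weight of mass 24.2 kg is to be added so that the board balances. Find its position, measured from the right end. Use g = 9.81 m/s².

x ≈ 3.21 m from the right end

Take moments about the fulcrum (at 2.56 m from the right end).
Beam weight: 23.2 × 9.81 = 227.6 N down at 2.07 m → arm 0.49 m, τ = 227.6 × 0.49 = 111.5 N·m clockwise.
Sandbag: 10.7 × 9.81 = 105 N down at 1.13 m → arm 1.43 m, τ = 105 × 1.43 = 150.2 N·m clockwise.
Sack of grain: 11.1 × 9.81 = 108.9 N down at 3.761 m → arm 1.201 m, τ = 108.9 × 1.201 = 130.8 N·m counterclockwise.
Potted plant: 4.87 × 9.81 = 47.77 N down at 2.09 m → arm 0.47 m, τ = 47.77 × 0.47 = 22.45 N·m clockwise.
Net moment of existing loads = 153.3 N·m clockwise.
The weight weighs 24.2 × 9.81 = 237.4 N and must supply an equal counterclockwise moment, so its lever arm about the fulcrum is 153.3 / 237.4 = 0.646 m.
That puts it at 2.56 + 0.646 = 3.21 m from the right end.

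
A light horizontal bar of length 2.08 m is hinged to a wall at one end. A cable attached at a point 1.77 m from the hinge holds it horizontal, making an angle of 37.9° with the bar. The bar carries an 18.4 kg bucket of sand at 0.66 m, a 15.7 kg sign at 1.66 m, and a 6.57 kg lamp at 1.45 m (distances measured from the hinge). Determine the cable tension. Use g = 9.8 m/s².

Taking torques about the hinge:
Bucket of sand: 18.4 × 9.8 = 180.3 N down at 0.66 m → arm 0.66 m, τ = 180.3 × 0.66 = 119 N·m clockwise.
Sign: 15.7 × 9.8 = 153.9 N down at 1.66 m → arm 1.66 m, τ = 153.9 × 1.66 = 255.5 N·m clockwise.
Lamp: 6.57 × 9.8 = 64.39 N down at 1.45 m → arm 1.45 m, τ = 64.39 × 1.45 = 93.37 N·m clockwise.
Total clockwise load moment = 467.9 N·m.
The cable tension T acts at 1.77 m; only its component perpendicular to the bar, T sinθ, produces torque. sin 37.9° = 0.6143.
Setting net torque to zero: T × 1.77 × 0.6143 = 467.9 → T = 467.9 / 1.087 = 430 N.

T ≈ 430 N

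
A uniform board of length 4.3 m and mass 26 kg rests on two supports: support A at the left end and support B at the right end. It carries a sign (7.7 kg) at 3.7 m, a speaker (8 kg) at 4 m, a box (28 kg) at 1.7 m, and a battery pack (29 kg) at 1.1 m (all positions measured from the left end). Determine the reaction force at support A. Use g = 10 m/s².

R_A ≈ 531 N

About support B:
Beam weight: 26 × 10 = 260 N down at 2.15 m → arm 2.15 m, τ = 260 × 2.15 = 559 N·m counterclockwise.
Sign: 7.7 × 10 = 77 N down at 3.7 m → arm 0.6 m, τ = 77 × 0.6 = 46.2 N·m counterclockwise.
Speaker: 8 × 10 = 80 N down at 4 m → arm 0.3 m, τ = 80 × 0.3 = 24 N·m counterclockwise.
Box: 28 × 10 = 280 N down at 1.7 m → arm 2.6 m, τ = 280 × 2.6 = 728 N·m counterclockwise.
Battery pack: 29 × 10 = 290 N down at 1.1 m → arm 3.2 m, τ = 290 × 3.2 = 928 N·m counterclockwise.
Net load moment about support B = 2285 N·m counterclockwise.
Reaction R at support A is upward at 0 m, arm 4.3 m → moment R × 4.3 clockwise.
For rotational equilibrium, R × 4.3 = 2285, so R = 531 N.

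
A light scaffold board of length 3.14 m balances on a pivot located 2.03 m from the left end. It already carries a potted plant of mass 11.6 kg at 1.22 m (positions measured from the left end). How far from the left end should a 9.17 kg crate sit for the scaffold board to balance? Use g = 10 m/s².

Sum moments about the pivot (at 2.03 m from the left end) (the support reaction has zero arm there).
Potted plant: 11.6 × 10 = 116 N down at 1.22 m → arm 0.81 m, τ = 116 × 0.81 = 93.96 N·m counterclockwise.
Net moment of existing loads = 93.96 N·m counterclockwise.
The crate weighs 9.17 × 10 = 91.7 N and must supply an equal clockwise moment, so its lever arm about the pivot is 93.96 / 91.7 = 1.02 m.
That puts it at 2.03 + 1.02 = 3.05 m from the left end.

x ≈ 3.05 m from the left end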